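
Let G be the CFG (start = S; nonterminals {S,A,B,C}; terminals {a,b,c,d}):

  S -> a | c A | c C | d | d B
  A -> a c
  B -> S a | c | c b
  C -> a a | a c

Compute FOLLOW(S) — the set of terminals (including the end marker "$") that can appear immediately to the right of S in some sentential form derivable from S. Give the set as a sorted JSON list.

Compute FIRST by fixpoint:
iter 1:
  A via A→a c: +{a}
  B via B→c: +{c}
  C via C→a a: +{a}
  S via S→a: +{a}
  S via S→c A: +{c}
  S via S→d: +{d}
  FIRST(S)={a,c,d}  FIRST(A)={a}  FIRST(B)={c}  FIRST(C)={a}
iter 2:
  B via B→S a: +{a,d}
  FIRST(S)={a,c,d}  FIRST(A)={a}  FIRST(B)={a,c,d}  FIRST(C)={a}
iter 3: done
  FIRST(S)={a,c,d}  FIRST(A)={a}  FIRST(B)={a,c,d}  FIRST(C)={a}

FOLLOW sets:
initialize: $ ∈ FOLLOW(S)
[1]
  B→S a: FOLLOW(S) ⊇ FIRST(a) = {a}; new: +{a}
  S→c A: FOLLOW(A) ⊇ FOLLOW(S) ⊇ {$,a}; new: +{$,a}
  S→c C: FOLLOW(C) ⊇ FOLLOW(S) ⊇ {$,a}; new: +{$,a}
  S→d B: FOLLOW(B) ⊇ FOLLOW(S) ⊇ {$,a}; new: +{$,a}
  FOLLOW[S]={$,a}  FOLLOW[A]={$,a}  FOLLOW[B]={$,a}  FOLLOW[C]={$,a}
[2] — fixpoint
  FOLLOW[S]={$,a}  FOLLOW[A]={$,a}  FOLLOW[B]={$,a}  FOLLOW[C]={$,a}

FOLLOW(S) = ["$", "a"]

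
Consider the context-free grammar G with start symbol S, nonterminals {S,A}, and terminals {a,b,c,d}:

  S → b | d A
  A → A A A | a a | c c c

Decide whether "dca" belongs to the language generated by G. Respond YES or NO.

CNF form of G:
  S -> T2 A | b
  A -> A X3 | T0 T0 | T1 X4
  T0 -> a
  T1 -> c
  T2 -> d
  X3 -> A A
  X4 -> T1 T1

CYK fill:
  [0..0]={T2}  "d"  orig:{}
  [1..1]={T1}  "c"  orig:{}
  [2..2]={T0}  "a"  orig:{}
  [0..1]=∅  "dc"
  [1..2]=∅  "ca"
  [0..2]=∅  "dca"

S ∉ T[0,2] ⇒ NO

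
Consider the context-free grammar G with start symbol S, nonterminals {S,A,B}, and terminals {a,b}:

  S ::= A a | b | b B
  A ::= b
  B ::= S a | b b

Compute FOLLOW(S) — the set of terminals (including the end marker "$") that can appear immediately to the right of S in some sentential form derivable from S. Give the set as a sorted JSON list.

Compute FIRST by fixpoint:
round 1:
  A via A→b: +{b}
  B via B→b b: +{b}
  S via S→A a: +{b}
  FIRST[S]={b}  FIRST[A]={b}  FIRST[B]={b}
round 2: — fixpoint
  FIRST[S]={b}  FIRST[A]={b}  FIRST[B]={b}

FOLLOW sets:
initialize: $ ∈ FOLLOW(S)
pass 1:
  B→S a: FOLLOW(S) ⊇ FIRST(a) = {a}; new: +{a}
  S→A a: FOLLOW(A) ⊇ FIRST(a) = {a}; new: +{a}
  S→b B: FOLLOW(B) ⊇ FOLLOW(S) ⊇ {$,a}; new: +{$,a}
  FOLLOW(S)={$,a}  FOLLOW(A)={a}  FOLLOW(B)={$,a}
pass 2: (no change)
  FOLLOW(S)={$,a}  FOLLOW(A)={a}  FOLLOW(B)={$,a}

FOLLOW(S) = ["$", "a"]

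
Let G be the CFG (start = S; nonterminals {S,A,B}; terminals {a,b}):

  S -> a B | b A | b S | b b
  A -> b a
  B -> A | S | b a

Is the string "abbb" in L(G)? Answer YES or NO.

Convert to CNF:
  S -> T0 A | T0 S | T0 T0 | T1 B
  A -> T0 T1
  B -> T0 A | T0 S | T0 T0 | T0 T1 | T1 B
  T0 -> b
  T1 -> a

CYK table (by increasing span):
  cell(0,0) a: {T1}  orig:{}
  cell(1,1) b: {T0}  orig:{}
  cell(2,2) b: {T0}  orig:{}
  cell(3,3) b: {T0}  orig:{}
  cell(0,1) ab: ∅
  cell(1,2) bb: {B,S}
  cell(2,3) bb: {B,S}
  cell(0,2) abb: {B,S}
  cell(1,3) bbb: {B,S}
  cell(0,3) abbb: {B,S}

S ∈ T[0,3] ⇒ YES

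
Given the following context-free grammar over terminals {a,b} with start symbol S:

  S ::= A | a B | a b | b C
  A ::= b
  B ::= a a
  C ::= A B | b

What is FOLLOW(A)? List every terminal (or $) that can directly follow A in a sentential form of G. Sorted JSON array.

FIRST iteration:
pass 1:
  A via A→b: +{b}
  B via B→a a: +{a}
  C via C→A B: +{b}
  S via S→A: +{b}
  S via S→a B: +{a}
  S: {a,b}  A: {b}  B: {a}  C: {b}
pass 2: done
  S: {a,b}  A: {b}  B: {a}  C: {b}

FOLLOW iteration:
FOLLOW(S) := {$}
[1]
  C→A B: FOLLOW(A) ⊇ FIRST(B) = {a}; new: +{a}
  S→A: FOLLOW(A) ⊇ FOLLOW(S) ⊇ {$}; new: +{$}
  S→a B: FOLLOW(B) ⊇ FOLLOW(S) ⊇ {$}; new: +{$}
  S→b C: FOLLOW(C) ⊇ FOLLOW(S) ⊇ {$}; new: +{$}
  S: {$}  A: {$,a}  B: {$}  C: {$}
[2] (no change)
  S: {$}  A: {$,a}  B: {$}  C: {$}

FOLLOW(A) = ["$", "a"]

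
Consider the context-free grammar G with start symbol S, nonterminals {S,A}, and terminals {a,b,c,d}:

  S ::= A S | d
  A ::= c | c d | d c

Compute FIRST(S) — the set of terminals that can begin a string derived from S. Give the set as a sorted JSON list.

Compute FIRST by fixpoint:
round 1:
  A via A→c: +{c}
  A via A→d c: +{d}
  S via S→A S: +{c,d}
  FIRST[S]={c,d}  FIRST[A]={c,d}
round 2: — fixpoint
  FIRST[S]={c,d}  FIRST[A]={c,d}

FIRST(S) = ["c", "d"]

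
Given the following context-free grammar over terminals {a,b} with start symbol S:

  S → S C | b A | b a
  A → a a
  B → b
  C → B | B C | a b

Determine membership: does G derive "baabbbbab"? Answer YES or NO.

Convert to CNF:
  S -> S C | T1 A | T1 T0
  A -> T0 T0
  B -> b
  C -> B C | T0 T1 | b
  T0 -> a
  T1 -> b

CYK fill:
  T[0,0] 'b' = {B,C,T1}  orig:{B,C}
  T[1,1] 'a' = {T0}  orig:{}
  T[2,2] 'a' = {T0}  orig:{}
  T[3,3] 'b' = {B,C,T1}  orig:{B,C}
  T[4,4] 'b' = {B,C,T1}  orig:{B,C}
  T[5,5] 'b' = {B,C,T1}  orig:{B,C}
  T[6,6] 'b' = {B,C,T1}  orig:{B,C}
  T[7,7] 'a' = {T0}  orig:{}
  T[8,8] 'b' = {B,C,T1}  orig:{B,C}
  T[0,1] 'ba' = {S}
  T[1,2] 'aa' = {A}
  T[2,3] 'ab' = {C}
  T[3,4] 'bb' = {C}
  T[4,5] 'bb' = {C}
  T[5,6] 'bb' = {C}
  T[6,7] 'ba' = {S}
  T[7,8] 'ab' = {C}
  T[0,2] 'baa' = {S}
  T[1,3] 'aab' = ∅
  T[2,4] 'abb' = ∅
  T[3,5] 'bbb' = {C}
  T[4,6] 'bbb' = {C}
  T[5,7] 'bba' = ∅
  T[6,8] 'bab' = {C,S}
  T[0,3] 'baab' = {S}
  T[1,4] 'aabb' = ∅
  T[2,5] 'abbb' = ∅
  T[3,6] 'bbbb' = {C}
  T[4,7] 'bbba' = ∅
  T[5,8] 'bbab' = {C}
  T[0,4] 'baabb' = {S}
  T[1,5] 'aabbb' = ∅
  T[2,6] 'abbbb' = ∅
  T[3,7] 'bbbba' = ∅
  T[4,8] 'bbbab' = {C}
  T[0,5] 'baabbb' = {S}
  T[1,6] 'aabbbb' = ∅
  T[2,7] 'abbbba' = ∅
  T[3,8] 'bbbbab' = {C}
  T[0,6] 'baabbbb' = {S}
  T[1,7] 'aabbbba' = ∅
  T[2,8] 'abbbbab' = ∅
  T[0,7] 'baabbbba' = ∅
  T[1,8] 'aabbbbab' = ∅
  T[0,8] 'baabbbbab' = {S}

S ∈ T[0,8] ⇒ YES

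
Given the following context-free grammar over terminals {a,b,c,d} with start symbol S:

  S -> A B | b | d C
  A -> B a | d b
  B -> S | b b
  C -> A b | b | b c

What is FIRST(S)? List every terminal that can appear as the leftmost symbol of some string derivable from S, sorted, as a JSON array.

FIRST sets, iterate to fixpoint:
round 1:
  A via A→d b: +{d}
  B via B→b b: +{b}
  C via C→A b: +{d}
  C via C→b: +{b}
  S via S→A B: +{d}
  S via S→b: +{b}
  S: {b,d}  A: {d}  B: {b}  C: {b,d}
round 2:
  A via A→B a: +{b}
  B via B→S: +{d}
  S: {b,d}  A: {b,d}  B: {b,d}  C: {b,d}
round 3: done
  S: {b,d}  A: {b,d}  B: {b,d}  C: {b,d}

FIRST(S) = ["b", "d"]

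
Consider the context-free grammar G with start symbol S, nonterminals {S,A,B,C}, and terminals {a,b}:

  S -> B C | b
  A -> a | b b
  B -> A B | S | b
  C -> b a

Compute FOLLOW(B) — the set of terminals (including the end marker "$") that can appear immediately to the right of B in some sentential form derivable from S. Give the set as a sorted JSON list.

FIRST sets, iterate to fixpoint:
pass 1:
  A via A→a: +{a}
  A via A→b b: +{b}
  B via B→A B: +{a,b}
  C via C→b a: +{b}
  S via S→B C: +{a,b}
  FIRST(S)={a,b}  FIRST(A)={a,b}  FIRST(B)={a,b}  FIRST(C)={b}
pass 2: — fixpoint
  FIRST(S)={a,b}  FIRST(A)={a,b}  FIRST(B)={a,b}  FIRST(C)={b}

Compute FOLLOW by fixpoint:
seed FOLLOW(S) with $
pass 1:
  B→A B: FOLLOW(A) ⊇ FIRST(B) = {a,b}; new: +{a,b}
  S→B C: FOLLOW(B) ⊇ FIRST(C) = {b}; new: +{b}
  S→B C: FOLLOW(C) ⊇ FOLLOW(S) ⊇ {$}; new: +{$}
  S: {$}  A: {a,b}  B: {b}  C: {$}
pass 2:
  B→S: FOLLOW(S) ⊇ FOLLOW(B) ⊇ {b}; new: +{b}
  S→B C: FOLLOW(C) ⊇ FOLLOW(S) ⊇ {$,b}; new: +{b}
  S: {$,b}  A: {a,b}  B: {b}  C: {$,b}
pass 3: — fixpoint
  S: {$,b}  A: {a,b}  B: {b}  C: {$,b}

FOLLOW(B) = ["b"]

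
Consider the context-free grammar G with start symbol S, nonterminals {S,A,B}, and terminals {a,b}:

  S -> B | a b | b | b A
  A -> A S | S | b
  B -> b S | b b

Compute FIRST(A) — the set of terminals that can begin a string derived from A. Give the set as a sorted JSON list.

Compute FIRST by fixpoint:
pass 1:
  A via A→b: +{b}
  B via B→b S: +{b}
  S via S→B: +{b}
  S via S→a b: +{a}
  FIRST[S]={a,b}  FIRST[A]={b}  FIRST[B]={b}
pass 2:
  A via A→S: +{a}
  FIRST[S]={a,b}  FIRST[A]={a,b}  FIRST[B]={b}
pass 3: (no change)
  FIRST[S]={a,b}  FIRST[A]={a,b}  FIRST[B]={b}

FIRST(A) = ["a", "b"]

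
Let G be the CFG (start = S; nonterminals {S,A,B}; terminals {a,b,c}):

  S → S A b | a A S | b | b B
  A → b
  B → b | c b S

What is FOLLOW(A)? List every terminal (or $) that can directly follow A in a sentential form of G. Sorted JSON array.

Compute FIRST by fixpoint:
iter 1:
  A via A→b: +{b}
  B via B→b: +{b}
  B via B→c b S: +{c}
  S via S→a A S: +{a}
  S via S→b: +{b}
  S: {a,b}  A: {b}  B: {b,c}
iter 2: (stable)
  S: {a,b}  A: {b}  B: {b,c}

FOLLOW sets:
initialize: $ ∈ FOLLOW(S)
iter 1:
  S→S A b: FOLLOW(S) ⊇ FIRST(A) = {b}; new: +{b}
  S→S A b: FOLLOW(A) ⊇ FIRST(b) = {b}; new: +{b}
  S→a A S: FOLLOW(A) ⊇ FIRST(S) = {a,b}; new: +{a}
  S→b B: FOLLOW(B) ⊇ FOLLOW(S) ⊇ {$,b}; new: +{$,b}
  FOLLOW(S)={$,b}  FOLLOW(A)={a,b}  FOLLOW(B)={$,b}
iter 2: (stable)
  FOLLOW(S)={$,b}  FOLLOW(A)={a,b}  FOLLOW(B)={$,b}

FOLLOW(A) = ["a", "b"]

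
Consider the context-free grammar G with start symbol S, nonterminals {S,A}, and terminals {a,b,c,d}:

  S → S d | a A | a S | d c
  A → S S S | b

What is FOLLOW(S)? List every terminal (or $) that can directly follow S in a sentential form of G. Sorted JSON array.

Compute FIRST by fixpoint:
iter 1:
  A via A→b: +{b}
  S via S→a A: +{a}
  S via S→d c: +{d}
  S: {a,d}  A: {b}
iter 2:
  A via A→S S S: +{a,d}
  S: {a,d}  A: {a,b,d}
iter 3: — fixpoint
  S: {a,d}  A: {a,b,d}

FOLLOW iteration:
initialize: $ ∈ FOLLOW(S)
iter 1:
  A→S S S: FOLLOW(S) ⊇ FIRST(S) = {a,d}; new: +{a,d}
  S→a A: FOLLOW(A) ⊇ FOLLOW(S) ⊇ {$,a,d}; new: +{$,a,d}
  FOLLOW(S)={$,a,d}  FOLLOW(A)={$,a,d}
iter 2: — fixpoint
  FOLLOW(S)={$,a,d}  FOLLOW(A)={$,a,d}

FOLLOW(S) = ["$", "a", "d"]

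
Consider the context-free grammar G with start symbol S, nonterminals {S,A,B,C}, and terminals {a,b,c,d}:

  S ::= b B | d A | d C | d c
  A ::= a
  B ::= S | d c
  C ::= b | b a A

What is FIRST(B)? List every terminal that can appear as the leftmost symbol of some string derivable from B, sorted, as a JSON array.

FIRST sets, iterate to fixpoint:
round 1:
  A via A→a: +{a}
  B via B→d c: +{d}
  C via C→b: +{b}
  S via S→b B: +{b}
  S via S→d A: +{d}
  S: {b,d}  A: {a}  B: {d}  C: {b}
round 2:
  B via B→S: +{b}
  S: {b,d}  A: {a}  B: {b,d}  C: {b}
round 3: — fixpoint
  S: {b,d}  A: {a}  B: {b,d}  C: {b}

FIRST(B) = ["b", "d"]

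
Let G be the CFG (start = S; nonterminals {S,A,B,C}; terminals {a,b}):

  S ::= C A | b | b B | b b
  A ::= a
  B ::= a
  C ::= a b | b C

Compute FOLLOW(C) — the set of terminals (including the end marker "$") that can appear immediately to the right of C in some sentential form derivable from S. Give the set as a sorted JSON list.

Compute FIRST by fixpoint:
[1]
  A via A→a: +{a}
  B via B→a: +{a}
  C via C→a b: +{a}
  C via C→b C: +{b}
  S via S→C A: +{a,b}
  S: {a,b}  A: {a}  B: {a}  C: {a,b}
[2] — fixpoint
  S: {a,b}  A: {a}  B: {a}  C: {a,b}

FOLLOW sets:
seed FOLLOW(S) with $
[1]
  S→C A: FOLLOW(C) ⊇ FIRST(A) = {a}; new: +{a}
  S→C A: FOLLOW(A) ⊇ FOLLOW(S) ⊇ {$}; new: +{$}
  S→b B: FOLLOW(B) ⊇ FOLLOW(S) ⊇ {$}; new: +{$}
  FOLLOW[S]={$}  FOLLOW[A]={$}  FOLLOW[B]={$}  FOLLOW[C]={a}
[2] (no change)
  FOLLOW[S]={$}  FOLLOW[A]={$}  FOLLOW[B]={$}  FOLLOW[C]={a}

FOLLOW(C) = ["a"]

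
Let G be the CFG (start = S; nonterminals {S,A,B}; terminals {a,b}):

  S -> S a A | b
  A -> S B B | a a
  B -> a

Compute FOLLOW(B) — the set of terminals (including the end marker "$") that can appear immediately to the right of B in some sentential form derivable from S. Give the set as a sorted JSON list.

FIRST iteration:
round 1:
  A via A→a a: +{a}
  B via B→a: +{a}
  S via S→b: +{b}
  FIRST[S]={b}  FIRST[A]={a}  FIRST[B]={a}
round 2:
  A via A→S B B: +{b}
  FIRST[S]={b}  FIRST[A]={a,b}  FIRST[B]={a}
round 3: (no change)
  FIRST[S]={b}  FIRST[A]={a,b}  FIRST[B]={a}

FOLLOW sets:
FOLLOW(S) := {$}
[1]
  A→S B B: FOLLOW(S) ⊇ FIRST(B) = {a}; new: +{a}
  A→S B B: FOLLOW(B) ⊇ FIRST(B) = {a}; new: +{a}
  S→S a A: FOLLOW(A) ⊇ FOLLOW(S) ⊇ {$,a}; new: +{$,a}
  S: {$,a}  A: {$,a}  B: {a}
[2]
  A→S B B: FOLLOW(B) ⊇ FOLLOW(A) ⊇ {$,a}; new: +{$}
  S: {$,a}  A: {$,a}  B: {$,a}
[3] — fixpoint
  S: {$,a}  A: {$,a}  B: {$,a}

FOLLOW(B) = ["$", "a"]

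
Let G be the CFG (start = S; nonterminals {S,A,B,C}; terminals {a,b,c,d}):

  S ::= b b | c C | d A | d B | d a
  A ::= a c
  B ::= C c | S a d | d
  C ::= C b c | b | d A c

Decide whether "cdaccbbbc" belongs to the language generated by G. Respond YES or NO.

Convert to CNF:
  S -> T1 C | T2 A | T2 B | T2 T0 | T3 T3
  A -> T0 T1
  B -> C T1 | S X4 | d
  C -> C X5 | T2 X6 | b
  T0 -> a
  T1 -> c
  T2 -> d
  T3 -> b
  X4 -> T0 T2
  X5 -> T3 T1
  X6 -> A T1

Fill CYK table bottom-up:
  [0..0]={T1}  "c"  orig:{}
  [1..1]={B,T2}  "d"  orig:{B}
  [2..2]={T0}  "a"  orig:{}
  [3..3]={T1}  "c"  orig:{}
  [4..4]={T1}  "c"  orig:{}
  [5..5]={C,T3}  "b"  orig:{C}
  [6..6]={C,T3}  "b"  orig:{C}
  [7..7]={C,T3}  "b"  orig:{C}
  [8..8]={T1}  "c"  orig:{}
  [0..1]=∅  "cd"
  [1..2]={S}  "da"
  [2..3]={A}  "ac"
  [3..4]=∅  "cc"
  [4..5]={S}  "cb"
  [5..6]={S}  "bb"
  [6..7]={S}  "bb"
  [7..8]={B,X5}  "bc"  orig:{B}
  [0..2]=∅  "cda"
  [1..3]={S}  "dac"
  [2..4]={X6}  "acc"  orig:{}
  [3..5]=∅  "ccb"
  [4..6]=∅  "cbb"
  [5..7]=∅  "bbb"
  [6..8]={C}  "bbc"
  [0..3]=∅  "cdac"
  [1..4]={C}  "dacc"
  [2..5]=∅  "accb"
  [3..6]=∅  "ccbb"
  [4..7]=∅  "cbbb"
  [5..8]=∅  "bbbc"
  [0..4]={S}  "cdacc"
  [1..5]=∅  "daccb"
  [2..6]=∅  "accbb"
  [3..7]=∅  "ccbbb"
  [4..8]=∅  "cbbbc"
  [0..5]=∅  "cdaccb"
  [1..6]=∅  "daccbb"
  [2..7]=∅  "accbbb"
  [3..8]=∅  "ccbbbc"
  [0..6]=∅  "cdaccbb"
  [1..7]=∅  "daccbbb"
  [2..8]=∅  "accbbbc"
  [0..7]=∅  "cdaccbbb"
  [1..8]=∅  "daccbbbc"
  [0..8]=∅  "cdaccbbbc"

S ∉ T[0,8] ⇒ NO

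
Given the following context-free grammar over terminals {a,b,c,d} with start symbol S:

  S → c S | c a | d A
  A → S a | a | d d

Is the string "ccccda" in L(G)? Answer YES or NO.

Convert to CNF:
  S -> T1 A | T2 S | T2 T0
  A -> S T0 | T1 T1 | a
  T0 -> a
  T1 -> d
  T2 -> c

CYK fill:
  cell(0,0) c: {T2}  orig:{}
  cell(1,1) c: {T2}  orig:{}
  cell(2,2) c: {T2}  orig:{}
  cell(3,3) c: {T2}  orig:{}
  cell(4,4) d: {T1}  orig:{}
  cell(5,5) a: {A,T0}  orig:{A}
  cell(0,1) cc: ∅
  cell(1,2) cc: ∅
  cell(2,3) cc: ∅
  cell(3,4) cd: ∅
  cell(4,5) da: {S}
  cell(0,2) ccc: ∅
  cell(1,3) ccc: ∅
  cell(2,4) ccd: ∅
  cell(3,5) cda: {S}
  cell(0,3) cccc: ∅
  cell(1,4) cccd: ∅
  cell(2,5) ccda: {S}
  cell(0,4) ccccd: ∅
  cell(1,5) cccda: {S}
  cell(0,5) ccccda: {S}

S ∈ T[0,5] ⇒ YES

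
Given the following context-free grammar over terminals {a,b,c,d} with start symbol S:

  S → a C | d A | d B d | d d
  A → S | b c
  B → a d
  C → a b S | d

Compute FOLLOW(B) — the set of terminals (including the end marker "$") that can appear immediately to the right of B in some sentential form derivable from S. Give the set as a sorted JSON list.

FIRST sets, iterate to fixpoint:
pass 1:
  A via A→b c: +{b}
  B via B→a d: +{a}
  C via C→a b S: +{a}
  C via C→d: +{d}
  S via S→a C: +{a}
  S via S→d A: +{d}
  FIRST[S]={a,d}  FIRST[A]={b}  FIRST[B]={a}  FIRST[C]={a,d}
pass 2:
  A via A→S: +{a,d}
  FIRST[S]={a,d}  FIRST[A]={a,b,d}  FIRST[B]={a}  FIRST[C]={a,d}
pass 3: done
  FIRST[S]={a,d}  FIRST[A]={a,b,d}  FIRST[B]={a}  FIRST[C]={a,d}

Compute FOLLOW by fixpoint:
seed FOLLOW(S) with $
iter 1:
  S→a C: FOLLOW(C) ⊇ FOLLOW(S) ⊇ {$}; new: +{$}
  S→d A: FOLLOW(A) ⊇ FOLLOW(S) ⊇ {$}; new: +{$}
  S→d B d: FOLLOW(B) ⊇ FIRST(d) = {d}; new: +{d}
  S: {$}  A: {$}  B: {d}  C: {$}
iter 2: (no change)
  S: {$}  A: {$}  B: {d}  C: {$}

FOLLOW(B) = ["d"]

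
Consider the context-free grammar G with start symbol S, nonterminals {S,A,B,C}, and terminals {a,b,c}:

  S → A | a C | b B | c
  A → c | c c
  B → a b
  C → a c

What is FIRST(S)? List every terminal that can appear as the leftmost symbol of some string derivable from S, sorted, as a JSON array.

FIRST iteration:
[1]
  A via A→c: +{c}
  B via B→a b: +{a}
  C via C→a c: +{a}
  S via S→A: +{c}
  S via S→a C: +{a}
  S via S→b B: +{b}
  FIRST(S)={a,b,c}  FIRST(A)={c}  FIRST(B)={a}  FIRST(C)={a}
[2] (no change)
  FIRST(S)={a,b,c}  FIRST(A)={c}  FIRST(B)={a}  FIRST(C)={a}

FIRST(S) = ["a", "b", "c"]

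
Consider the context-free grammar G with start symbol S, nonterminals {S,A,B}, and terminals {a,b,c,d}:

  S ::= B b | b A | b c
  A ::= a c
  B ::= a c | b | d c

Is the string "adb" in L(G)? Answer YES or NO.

Convert to CNF:
  S -> B T3 | T3 A | T3 T1
  A -> T0 T1
  B -> T0 T1 | T2 T1 | b
  T0 -> a
  T1 -> c
  T2 -> d
  T3 -> b

CYK fill:
  [0..0]={T0}  "a"  orig:{}
  [1..1]={T2}  "d"  orig:{}
  [2..2]={B,T3}  "b"  orig:{B}
  [0..1]=∅  "ad"
  [1..2]=∅  "db"
  [0..2]=∅  "adb"

S ∉ T[0,2] ⇒ NO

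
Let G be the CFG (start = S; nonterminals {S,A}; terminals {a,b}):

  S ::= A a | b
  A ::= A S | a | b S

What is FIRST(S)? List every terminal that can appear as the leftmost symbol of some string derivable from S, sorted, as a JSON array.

FIRST sets, iterate to fixpoint:
pass 1:
  A via A→a: +{a}
  A via A→b S: +{b}
  S via S→A a: +{a,b}
  FIRST(S)={a,b}  FIRST(A)={a,b}
pass 2: done
  FIRST(S)={a,b}  FIRST(A)={a,b}

FIRST(S) = ["a", "b"]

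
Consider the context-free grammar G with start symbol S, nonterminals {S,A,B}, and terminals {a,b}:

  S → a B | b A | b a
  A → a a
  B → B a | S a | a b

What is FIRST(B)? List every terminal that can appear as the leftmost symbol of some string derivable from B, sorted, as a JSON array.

FIRST sets, iterate to fixpoint:
iter 1:
  A via A→a a: +{a}
  B via B→a b: +{a}
  S via S→a B: +{a}
  S via S→b A: +{b}
  FIRST[S]={a,b}  FIRST[A]={a}  FIRST[B]={a}
iter 2:
  B via B→S a: +{b}
  FIRST[S]={a,b}  FIRST[A]={a}  FIRST[B]={a,b}
iter 3: (stable)
  FIRST[S]={a,b}  FIRST[A]={a}  FIRST[B]={a,b}

FIRST(B) = ["a", "b"]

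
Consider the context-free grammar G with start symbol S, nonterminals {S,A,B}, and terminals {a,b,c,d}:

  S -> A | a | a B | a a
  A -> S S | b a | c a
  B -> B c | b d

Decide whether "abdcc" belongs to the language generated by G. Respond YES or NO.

CNF form of G:
  S -> S S | T0 T1 | T1 B | T1 T1 | T2 T1 | a
  A -> S S | T0 T1 | T2 T1
  B -> B T2 | T0 T3
  T0 -> b
  T1 -> a
  T2 -> c
  T3 -> d

CYK table (by increasing span):
  T[0,0] 'a' = {S,T1}  orig:{S}
  T[1,1] 'b' = {T0}  orig:{}
  T[2,2] 'd' = {T3}  orig:{}
  T[3,3] 'c' = {T2}  orig:{}
  T[4,4] 'c' = {T2}  orig:{}
  T[0,1] 'ab' = ∅
  T[1,2] 'bd' = {B}
  T[2,3] 'dc' = ∅
  T[3,4] 'cc' = ∅
  T[0,2] 'abd' = {S}
  T[1,3] 'bdc' = {B}
  T[2,4] 'dcc' = ∅
  T[0,3] 'abdc' = {S}
  T[1,4] 'bdcc' = {B}
  T[0,4] 'abdcc' = {S}

S ∈ T[0,4] ⇒ YES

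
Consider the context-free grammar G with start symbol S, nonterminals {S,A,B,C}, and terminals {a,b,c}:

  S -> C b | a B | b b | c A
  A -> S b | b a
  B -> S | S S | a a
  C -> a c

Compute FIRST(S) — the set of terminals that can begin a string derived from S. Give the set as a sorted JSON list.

FIRST sets, iterate to fixpoint:
pass 1:
  A via A→b a: +{b}
  B via B→a a: +{a}
  C via C→a c: +{a}
  S via S→C b: +{a}
  S via S→b b: +{b}
  S via S→c A: +{c}
  FIRST(S)={a,b,c}  FIRST(A)={b}  FIRST(B)={a}  FIRST(C)={a}
pass 2:
  A via A→S b: +{a,c}
  B via B→S: +{b,c}
  FIRST(S)={a,b,c}  FIRST(A)={a,b,c}  FIRST(B)={a,b,c}  FIRST(C)={a}
pass 3: (no change)
  FIRST(S)={a,b,c}  FIRST(A)={a,b,c}  FIRST(B)={a,b,c}  FIRST(C)={a}

FIRST(S) = ["a", "b", "c"]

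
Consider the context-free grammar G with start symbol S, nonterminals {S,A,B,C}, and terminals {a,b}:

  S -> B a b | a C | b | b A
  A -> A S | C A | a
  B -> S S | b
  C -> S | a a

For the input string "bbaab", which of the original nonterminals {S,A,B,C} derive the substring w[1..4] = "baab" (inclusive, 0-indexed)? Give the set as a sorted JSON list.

Convert to CNF:
  S -> B X3 | T0 C | T1 A | b
  A -> A S | C A | a
  B -> S S | b
  C -> B X2 | T0 C | T0 T0 | T1 A | b
  T0 -> a
  T1 -> b
  X2 -> T0 T1
  X3 -> T0 T1

CYK table (by increasing span), restricted to cells inside w[1..4]:
  cell(1,1) b: {B,C,S,T1}  orig:{B,C,S}
  cell(2,2) a: {A,T0}  orig:{A}
  cell(3,3) a: {A,T0}  orig:{A}
  cell(4,4) b: {B,C,S,T1}  orig:{B,C,S}
  cell(1,2) ba: {A,C,S}
  cell(2,3) aa: {C}
  cell(3,4) ab: {A,C,S,X2,X3}  orig:{A,C,S}
  cell(1,3) baa: {A}
  cell(2,4) aab: {A,C,S}
  cell(1,4) baab: {A,B,C,S}

Original NTs in T[1,4] deriving "baab": ["A", "B", "C", "S"]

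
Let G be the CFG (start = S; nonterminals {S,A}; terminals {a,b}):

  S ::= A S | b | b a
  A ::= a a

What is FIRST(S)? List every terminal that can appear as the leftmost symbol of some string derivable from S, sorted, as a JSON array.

FIRST iteration:
round 1:
  A via A→a a: +{a}
  S via S→A S: +{a}
  S via S→b: +{b}
  FIRST[S]={a,b}  FIRST[A]={a}
round 2: (no change)
  FIRST[S]={a,b}  FIRST[A]={a}

FIRST(S) = ["a", "b"]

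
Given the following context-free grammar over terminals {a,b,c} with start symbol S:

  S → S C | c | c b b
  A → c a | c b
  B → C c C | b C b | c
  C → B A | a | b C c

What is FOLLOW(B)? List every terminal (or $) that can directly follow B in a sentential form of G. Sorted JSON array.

FIRST iteration:
iter 1:
  A via A→c a: +{c}
  B via B→b C b: +{b}
  B via B→c: +{c}
  C via C→B A: +{b,c}
  C via C→a: +{a}
  S via S→c: +{c}
  S: {c}  A: {c}  B: {b,c}  C: {a,b,c}
iter 2:
  B via B→C c C: +{a}
  S: {c}  A: {c}  B: {a,b,c}  C: {a,b,c}
iter 3: (stable)
  S: {c}  A: {c}  B: {a,b,c}  C: {a,b,c}

FOLLOW sets:
FOLLOW(S) := {$}
pass 1:
  B→C c C: FOLLOW(C) ⊇ FIRST(c) = {c}; new: +{c}
  B→b C b: FOLLOW(C) ⊇ FIRST(b) = {b}; new: +{b}
  C→B A: FOLLOW(B) ⊇ FIRST(A) = {c}; new: +{c}
  C→B A: FOLLOW(A) ⊇ FOLLOW(C) ⊇ {b,c}; new: +{b,c}
  S→S C: FOLLOW(S) ⊇ FIRST(C) = {a,b,c}; new: +{a,b,c}
  S→S C: FOLLOW(C) ⊇ FOLLOW(S) ⊇ {$,a,b,c}; new: +{$,a}
  FOLLOW(S)={$,a,b,c}  FOLLOW(A)={b,c}  FOLLOW(B)={c}  FOLLOW(C)={$,a,b,c}
pass 2:
  C→B A: FOLLOW(A) ⊇ FOLLOW(C) ⊇ {$,a,b,c}; new: +{$,a}
  FOLLOW(S)={$,a,b,c}  FOLLOW(A)={$,a,b,c}  FOLLOW(B)={c}  FOLLOW(C)={$,a,b,c}
pass 3: done
  FOLLOW(S)={$,a,b,c}  FOLLOW(A)={$,a,b,c}  FOLLOW(B)={c}  FOLLOW(C)={$,a,b,c}

FOLLOW(B) = ["c"]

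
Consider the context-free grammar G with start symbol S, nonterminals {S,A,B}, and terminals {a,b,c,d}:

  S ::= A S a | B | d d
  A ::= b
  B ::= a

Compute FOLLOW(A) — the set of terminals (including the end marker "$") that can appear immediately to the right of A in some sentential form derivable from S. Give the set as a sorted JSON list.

FIRST iteration:
pass 1:
  A via A→b: +{b}
  B via B→a: +{a}
  S via S→A S a: +{b}
  S via S→B: +{a}
  S via S→d d: +{d}
  FIRST(S)={a,b,d}  FIRST(A)={b}  FIRST(B)={a}
pass 2: (no change)
  FIRST(S)={a,b,d}  FIRST(A)={b}  FIRST(B)={a}

FOLLOW sets:
initialize: $ ∈ FOLLOW(S)
iter 1:
  S→A S a: FOLLOW(A) ⊇ FIRST(S) = {a,b,d}; new: +{a,b,d}
  S→A S a: FOLLOW(S) ⊇ FIRST(a) = {a}; new: +{a}
  S→B: FOLLOW(B) ⊇ FOLLOW(S) ⊇ {$,a}; new: +{$,a}
  FOLLOW(S)={$,a}  FOLLOW(A)={a,b,d}  FOLLOW(B)={$,a}
iter 2: done
  FOLLOW(S)={$,a}  FOLLOW(A)={a,b,d}  FOLLOW(B)={$,a}

FOLLOW(A) = ["a", "b", "d"]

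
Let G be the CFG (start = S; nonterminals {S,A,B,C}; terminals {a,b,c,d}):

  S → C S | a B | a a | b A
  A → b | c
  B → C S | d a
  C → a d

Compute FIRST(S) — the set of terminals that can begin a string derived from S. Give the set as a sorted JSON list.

Compute FIRST by fixpoint:
iter 1:
  A via A→b: +{b}
  A via A→c: +{c}
  B via B→d a: +{d}
  C via C→a d: +{a}
  S via S→C S: +{a}
  S via S→b A: +{b}
  S: {a,b}  A: {b,c}  B: {d}  C: {a}
iter 2:
  B via B→C S: +{a}
  S: {a,b}  A: {b,c}  B: {a,d}  C: {a}
iter 3: — fixpoint
  S: {a,b}  A: {b,c}  B: {a,d}  C: {a}

FIRST(S) = ["a", "b"]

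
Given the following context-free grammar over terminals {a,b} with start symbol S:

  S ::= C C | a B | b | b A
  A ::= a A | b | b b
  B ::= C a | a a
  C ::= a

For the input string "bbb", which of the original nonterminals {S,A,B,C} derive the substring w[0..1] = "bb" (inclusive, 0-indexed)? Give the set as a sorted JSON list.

CNF form of G:
  S -> C C | T0 B | T1 A | b
  A -> T0 A | T1 T1 | b
  B -> C T0 | T0 T0
  C -> a
  T0 -> a
  T1 -> b

Fill CYK table bottom-up — only the sub-triangle for w[0..1]:
  cell(0,0) b: {A,S,T1}  orig:{A,S}
  cell(1,1) b: {A,S,T1}  orig:{A,S}
  cell(0,1) bb: {A,S}

Original NTs in T[0,1] deriving "bb": ["A", "S"]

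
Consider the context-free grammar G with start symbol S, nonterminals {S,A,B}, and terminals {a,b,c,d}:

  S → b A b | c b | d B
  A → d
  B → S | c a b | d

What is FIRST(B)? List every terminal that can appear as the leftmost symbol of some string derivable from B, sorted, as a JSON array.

FIRST sets, iterate to fixpoint:
round 1:
  A via A→d: +{d}
  B via B→c a b: +{c}
  B via B→d: +{d}
  S via S→b A b: +{b}
  S via S→c b: +{c}
  S via S→d B: +{d}
  S: {b,c,d}  A: {d}  B: {c,d}
round 2:
  B via B→S: +{b}
  S: {b,c,d}  A: {d}  B: {b,c,d}
round 3: done
  S: {b,c,d}  A: {d}  B: {b,c,d}

FIRST(B) = ["b", "c", "d"]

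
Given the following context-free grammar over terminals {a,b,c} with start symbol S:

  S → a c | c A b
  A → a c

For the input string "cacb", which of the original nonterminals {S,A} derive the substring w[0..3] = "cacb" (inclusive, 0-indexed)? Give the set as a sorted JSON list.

Convert to CNF:
  S -> T0 T1 | T1 X3
  A -> T0 T1
  T0 -> a
  T1 -> c
  T2 -> b
  X3 -> A T2

CYK fill (cells [i..j] with 0 ≤ i ≤ j ≤ 3 only):
  [0..0]={T1}  "c"  orig:{}
  [1..1]={T0}  "a"  orig:{}
  [2..2]={T1}  "c"  orig:{}
  [3..3]={T2}  "b"  orig:{}
  [0..1]=∅  "ca"
  [1..2]={A,S}  "ac"
  [2..3]=∅  "cb"
  [0..2]=∅  "cac"
  [1..3]={X3}  "acb"  orig:{}
  [0..3]={S}  "cacb"

Original NTs in T[0,3] deriving "cacb": ["S"]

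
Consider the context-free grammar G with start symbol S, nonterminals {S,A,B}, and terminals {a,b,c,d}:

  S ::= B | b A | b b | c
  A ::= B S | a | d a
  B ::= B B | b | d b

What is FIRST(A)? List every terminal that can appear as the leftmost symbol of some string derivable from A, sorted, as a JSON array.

Compute FIRST by fixpoint:
[1]
  A via A→a: +{a}
  A via A→d a: +{d}
  B via B→b: +{b}
  B via B→d b: +{d}
  S via S→B: +{b,d}
  S via S→c: +{c}
  FIRST[S]={b,c,d}  FIRST[A]={a,d}  FIRST[B]={b,d}
[2]
  A via A→B S: +{b}
  FIRST[S]={b,c,d}  FIRST[A]={a,b,d}  FIRST[B]={b,d}
[3] (no change)
  FIRST[S]={b,c,d}  FIRST[A]={a,b,d}  FIRST[B]={b,d}

FIRST(A) = ["a", "b", "d"]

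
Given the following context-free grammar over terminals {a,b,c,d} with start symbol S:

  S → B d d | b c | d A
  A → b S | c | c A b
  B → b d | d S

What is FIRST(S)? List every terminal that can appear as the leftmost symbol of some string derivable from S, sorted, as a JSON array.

Compute FIRST by fixpoint:
pass 1:
  A via A→b S: +{b}
  A via A→c: +{c}
  B via B→b d: +{b}
  B via B→d S: +{d}
  S via S→B d d: +{b,d}
  FIRST(S)={b,d}  FIRST(A)={b,c}  FIRST(B)={b,d}
pass 2: (stable)
  FIRST(S)={b,d}  FIRST(A)={b,c}  FIRST(B)={b,d}

FIRST(S) = ["b", "d"]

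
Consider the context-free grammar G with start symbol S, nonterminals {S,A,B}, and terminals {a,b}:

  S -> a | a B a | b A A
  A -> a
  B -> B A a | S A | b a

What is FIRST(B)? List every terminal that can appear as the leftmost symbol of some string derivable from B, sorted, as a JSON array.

Compute FIRST by fixpoint:
iter 1:
  A via A→a: +{a}
  B via B→b a: +{b}
  S via S→a: +{a}
  S via S→b A A: +{b}
  FIRST[S]={a,b}  FIRST[A]={a}  FIRST[B]={b}
iter 2:
  B via B→S A: +{a}
  FIRST[S]={a,b}  FIRST[A]={a}  FIRST[B]={a,b}
iter 3: (stable)
  FIRST[S]={a,b}  FIRST[A]={a}  FIRST[B]={a,b}

FIRST(B) = ["a", "b"]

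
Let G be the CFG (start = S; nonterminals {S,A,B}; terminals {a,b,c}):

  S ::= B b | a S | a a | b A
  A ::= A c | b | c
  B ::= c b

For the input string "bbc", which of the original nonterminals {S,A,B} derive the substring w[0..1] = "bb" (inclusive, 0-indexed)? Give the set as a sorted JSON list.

Convert to CNF:
  S -> B T1 | T1 A | T2 S | T2 T2
  A -> A T0 | b | c
  B -> T0 T1
  T0 -> c
  T1 -> b
  T2 -> a

Fill CYK table bottom-up (cells [i..j] with 0 ≤ i ≤ j ≤ 1 only):
  cell(0,0) b: {A,T1}  orig:{A}
  cell(1,1) b: {A,T1}  orig:{A}
  cell(0,1) bb: {S}

Original NTs in T[0,1] deriving "bb": ["S"]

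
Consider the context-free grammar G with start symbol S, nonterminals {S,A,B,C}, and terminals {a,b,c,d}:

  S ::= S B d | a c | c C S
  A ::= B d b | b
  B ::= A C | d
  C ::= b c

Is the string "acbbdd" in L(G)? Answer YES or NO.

Convert to CNF:
  S -> S X5 | T2 X6 | T3 T2
  A -> B X4 | b
  B -> A C | d
  C -> T1 T2
  T0 -> d
  T1 -> b
  T2 -> c
  T3 -> a
  X4 -> T0 T1
  X5 -> B T0
  X6 -> C S

CYK fill:
  cell(0,0) a: {T3}  orig:{}
  cell(1,1) c: {T2}  orig:{}
  cell(2,2) b: {A,T1}  orig:{A}
  cell(3,3) b: {A,T1}  orig:{A}
  cell(4,4) d: {B,T0}  orig:{B}
  cell(5,5) d: {B,T0}  orig:{B}
  cell(0,1) ac: {S}
  cell(1,2) cb: ∅
  cell(2,3) bb: ∅
  cell(3,4) bd: ∅
  cell(4,5) dd: {X5}  orig:{}
  cell(0,2) acb: ∅
  cell(1,3) cbb: ∅
  cell(2,4) bbd: ∅
  cell(3,5) bdd: ∅
  cell(0,3) acbb: ∅
  cell(1,4) cbbd: ∅
  cell(2,5) bbdd: ∅
  cell(0,4) acbbd: ∅
  cell(1,5) cbbdd: ∅
  cell(0,5) acbbdd: ∅

S ∉ T[0,5] ⇒ NO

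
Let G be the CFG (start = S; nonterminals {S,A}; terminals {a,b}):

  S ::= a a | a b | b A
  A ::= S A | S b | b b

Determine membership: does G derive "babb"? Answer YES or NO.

Convert to CNF:
  S -> T0 A | T1 T0 | T1 T1
  A -> S A | S T0 | T0 T0
  T0 -> b
  T1 -> a

CYK table (by increasing span):
  cell(0,0) b: {T0}  orig:{}
  cell(1,1) a: {T1}  orig:{}
  cell(2,2) b: {T0}  orig:{}
  cell(3,3) b: {T0}  orig:{}
  cell(0,1) ba: ∅
  cell(1,2) ab: {S}
  cell(2,3) bb: {A}
  cell(0,2) bab: ∅
  cell(1,3) abb: {A}
  cell(0,3) babb: {S}

S ∈ T[0,3] ⇒ YES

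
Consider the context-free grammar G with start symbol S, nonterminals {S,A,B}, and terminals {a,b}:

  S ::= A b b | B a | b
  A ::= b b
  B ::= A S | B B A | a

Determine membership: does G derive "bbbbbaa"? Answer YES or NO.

CNF form of G:
  S -> A X3 | B T1 | b
  A -> T0 T0
  B -> A S | B X2 | a
  T0 -> b
  T1 -> a
  X2 -> B A
  X3 -> T0 T0

CYK fill:
  cell(0,0) b: {S,T0}  orig:{S}
  cell(1,1) b: {S,T0}  orig:{S}
  cell(2,2) b: {S,T0}  orig:{S}
  cell(3,3) b: {S,T0}  orig:{S}
  cell(4,4) b: {S,T0}  orig:{S}
  cell(5,5) a: {B,T1}  orig:{B}
  cell(6,6) a: {B,T1}  orig:{B}
  cell(0,1) bb: {A,X3}  orig:{A}
  cell(1,2) bb: {A,X3}  orig:{A}
  cell(2,3) bb: {A,X3}  orig:{A}
  cell(3,4) bb: {A,X3}  orig:{A}
  cell(4,5) ba: ∅
  cell(5,6) aa: {S}
  cell(0,2) bbb: {B}
  cell(1,3) bbb: {B}
  cell(2,4) bbb: {B}
  cell(3,5) bba: ∅
  cell(4,6) baa: ∅
  cell(0,3) bbbb: {S}
  cell(1,4) bbbb: {S}
  cell(2,5) bbba: {S}
  cell(3,6) bbaa: {B}
  cell(0,4) bbbbb: {X2}  orig:{}
  cell(1,5) bbbba: ∅
  cell(2,6) bbbaa: ∅
  cell(0,5) bbbbba: {B}
  cell(1,6) bbbbaa: ∅
  cell(0,6) bbbbbaa: {S}

S ∈ T[0,6] ⇒ YES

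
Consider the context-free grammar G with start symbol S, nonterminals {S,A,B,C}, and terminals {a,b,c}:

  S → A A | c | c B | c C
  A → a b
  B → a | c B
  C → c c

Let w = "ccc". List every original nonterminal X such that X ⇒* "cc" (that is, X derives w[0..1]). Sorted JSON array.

CNF form of G:
  S -> A A | T2 B | T2 C | c
  A -> T0 T1
  B -> T2 B | a
  C -> T2 T2
  T0 -> a
  T1 -> b
  T2 -> c

Fill CYK table bottom-up — only the sub-triangle for w[0..1]:
  [0..0]={S,T2}  "c"  orig:{S}
  [1..1]={S,T2}  "c"  orig:{S}
  [0..1]={C}  "cc"

Original NTs in T[0,1] deriving "cc": ["C"]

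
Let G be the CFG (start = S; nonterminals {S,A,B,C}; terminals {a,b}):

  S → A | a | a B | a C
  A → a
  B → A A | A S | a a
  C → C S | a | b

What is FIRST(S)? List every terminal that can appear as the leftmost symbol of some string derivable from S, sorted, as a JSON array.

Compute FIRST by fixpoint:
iter 1:
  A via A→a: +{a}
  B via B→A A: +{a}
  C via C→a: +{a}
  C via C→b: +{b}
  S via S→A: +{a}
  S: {a}  A: {a}  B: {a}  C: {a,b}
iter 2: done
  S: {a}  A: {a}  B: {a}  C: {a,b}

FIRST(S) = ["a"]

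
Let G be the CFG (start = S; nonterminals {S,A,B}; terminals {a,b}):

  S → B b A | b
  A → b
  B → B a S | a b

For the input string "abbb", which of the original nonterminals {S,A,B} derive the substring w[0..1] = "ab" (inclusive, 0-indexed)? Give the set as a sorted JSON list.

Convert to CNF:
  S -> B X3 | b
  A -> b
  B -> B X2 | T0 T1
  T0 -> a
  T1 -> b
  X2 -> T0 S
  X3 -> T1 A

Fill CYK table bottom-up, restricted to cells inside w[0..1]:
  T[0,0] 'a' = {T0}  orig:{}
  T[1,1] 'b' = {A,S,T1}  orig:{A,S}
  T[0,1] 'ab' = {B,X2}  orig:{B}

Original NTs in T[0,1] deriving "ab": ["B"]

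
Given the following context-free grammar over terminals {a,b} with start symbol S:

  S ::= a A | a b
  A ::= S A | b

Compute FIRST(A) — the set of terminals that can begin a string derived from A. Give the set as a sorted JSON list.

Compute FIRST by fixpoint:
round 1:
  A via A→b: +{b}
  S via S→a A: +{a}
  FIRST[S]={a}  FIRST[A]={b}
round 2:
  A via A→S A: +{a}
  FIRST[S]={a}  FIRST[A]={a,b}
round 3: — fixpoint
  FIRST[S]={a}  FIRST[A]={a,b}

FIRST(A) = ["a", "b"]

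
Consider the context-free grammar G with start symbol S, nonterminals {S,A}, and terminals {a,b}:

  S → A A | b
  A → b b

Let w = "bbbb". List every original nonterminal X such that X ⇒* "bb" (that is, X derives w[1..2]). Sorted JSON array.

Convert to CNF:
  S -> A A | b
  A -> T0 T0
  T0 -> b

CYK table (by increasing span) — only the sub-triangle for w[1..2]:
  T[1,1] 'b' = {S,T0}  orig:{S}
  T[2,2] 'b' = {S,T0}  orig:{S}
  T[1,2] 'bb' = {A}

Original NTs in T[1,2] deriving "bb": ["A"]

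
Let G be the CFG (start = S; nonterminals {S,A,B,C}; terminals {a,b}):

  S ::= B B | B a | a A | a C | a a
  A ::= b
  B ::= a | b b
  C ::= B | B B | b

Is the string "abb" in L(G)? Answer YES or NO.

Convert to CNF:
  S -> B B | B T1 | T1 A | T1 C | T1 T1
  A -> b
  B -> T0 T0 | a
  C -> B B | T0 T0 | a | b
  T0 -> b
  T1 -> a

Fill CYK table bottom-up:
  [0..0]={B,C,T1}  "a"  orig:{B,C}
  [1..1]={A,C,T0}  "b"  orig:{A,C}
  [2..2]={A,C,T0}  "b"  orig:{A,C}
  [0..1]={S}  "ab"
  [1..2]={B,C}  "bb"
  [0..2]={C,S}  "abb"

S ∈ T[0,2] ⇒ YES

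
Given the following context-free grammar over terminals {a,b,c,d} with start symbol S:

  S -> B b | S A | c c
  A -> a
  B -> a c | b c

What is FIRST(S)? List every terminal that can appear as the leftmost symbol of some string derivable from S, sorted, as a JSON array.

FIRST sets, iterate to fixpoint:
[1]
  A via A→a: +{a}
  B via B→a c: +{a}
  B via B→b c: +{b}
  S via S→B b: +{a,b}
  S via S→c c: +{c}
  S: {a,b,c}  A: {a}  B: {a,b}
[2] (stable)
  S: {a,b,c}  A: {a}  B: {a,b}

FIRST(S) = ["a", "b", "c"]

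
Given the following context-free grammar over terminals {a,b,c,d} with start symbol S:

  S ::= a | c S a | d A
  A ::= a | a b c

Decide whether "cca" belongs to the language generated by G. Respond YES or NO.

CNF form of G:
  S -> T2 X5 | T3 A | a
  A -> T0 X4 | a
  T0 -> a
  T1 -> b
  T2 -> c
  T3 -> d
  X4 -> T1 T2
  X5 -> S T0

CYK table (by increasing span):
  T[0,0] 'c' = {T2}  orig:{}
  T[1,1] 'c' = {T2}  orig:{}
  T[2,2] 'a' = {A,S,T0}  orig:{A,S}
  T[0,1] 'cc' = ∅
  T[1,2] 'ca' = ∅
  T[0,2] 'cca' = ∅

S ∉ T[0,2] ⇒ NO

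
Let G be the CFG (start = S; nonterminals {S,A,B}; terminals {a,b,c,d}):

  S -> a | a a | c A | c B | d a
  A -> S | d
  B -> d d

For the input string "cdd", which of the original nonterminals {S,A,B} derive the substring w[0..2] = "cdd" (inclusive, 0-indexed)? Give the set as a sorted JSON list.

CNF form of G:
  S -> T0 T0 | T1 A | T1 B | T2 T0 | a
  A -> T0 T0 | T1 A | T1 B | T2 T0 | a | d
  B -> T2 T2
  T0 -> a
  T1 -> c
  T2 -> d

Fill CYK table bottom-up (cells [i..j] with 0 ≤ i ≤ j ≤ 2 only):
  cell(0,0) c: {T1}  orig:{}
  cell(1,1) d: {A,T2}  orig:{A}
  cell(2,2) d: {A,T2}  orig:{A}
  cell(0,1) cd: {A,S}
  cell(1,2) dd: {B}
  cell(0,2) cdd: {A,S}

Original NTs in T[0,2] deriving "cdd": ["A", "S"]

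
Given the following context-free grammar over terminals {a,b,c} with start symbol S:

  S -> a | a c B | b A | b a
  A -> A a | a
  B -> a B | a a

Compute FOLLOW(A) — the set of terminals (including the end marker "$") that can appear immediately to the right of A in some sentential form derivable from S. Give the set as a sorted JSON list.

FIRST iteration:
iter 1:
  A via A→a: +{a}
  B via B→a B: +{a}
  S via S→a: +{a}
  S via S→b A: +{b}
  FIRST[S]={a,b}  FIRST[A]={a}  FIRST[B]={a}
iter 2: (stable)
  FIRST[S]={a,b}  FIRST[A]={a}  FIRST[B]={a}

FOLLOW sets:
initialize: $ ∈ FOLLOW(S)
round 1:
  A→A a: FOLLOW(A) ⊇ FIRST(a) = {a}; new: +{a}
  S→a c B: FOLLOW(B) ⊇ FOLLOW(S) ⊇ {$}; new: +{$}
  S→b A: FOLLOW(A) ⊇ FOLLOW(S) ⊇ {$}; new: +{$}
  FOLLOW(S)={$}  FOLLOW(A)={$,a}  FOLLOW(B)={$}
round 2: (stable)
  FOLLOW(S)={$}  FOLLOW(A)={$,a}  FOLLOW(B)={$}

FOLLOW(A) = ["$", "a"]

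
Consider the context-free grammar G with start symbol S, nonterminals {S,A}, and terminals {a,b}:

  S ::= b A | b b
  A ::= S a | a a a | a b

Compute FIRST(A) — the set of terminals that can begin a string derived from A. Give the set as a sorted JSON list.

FIRST iteration:
round 1:
  A via A→a a a: +{a}
  S via S→b A: +{b}
  FIRST(S)={b}  FIRST(A)={a}
round 2:
  A via A→S a: +{b}
  FIRST(S)={b}  FIRST(A)={a,b}
round 3: done
  FIRST(S)={b}  FIRST(A)={a,b}

FIRST(A) = ["a", "b"]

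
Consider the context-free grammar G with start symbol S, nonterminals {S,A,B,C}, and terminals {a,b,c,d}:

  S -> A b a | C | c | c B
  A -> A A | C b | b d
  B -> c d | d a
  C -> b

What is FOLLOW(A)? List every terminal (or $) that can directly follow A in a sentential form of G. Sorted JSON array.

FIRST iteration:
round 1:
  A via A→b d: +{b}
  B via B→c d: +{c}
  B via B→d a: +{d}
  C via C→b: +{b}
  S via S→A b a: +{b}
  S via S→c: +{c}
  FIRST(S)={b,c}  FIRST(A)={b}  FIRST(B)={c,d}  FIRST(C)={b}
round 2: (stable)
  FIRST(S)={b,c}  FIRST(A)={b}  FIRST(B)={c,d}  FIRST(C)={b}

FOLLOW iteration:
seed FOLLOW(S) with $
[1]
  A→A A: FOLLOW(A) ⊇ FIRST(A) = {b}; new: +{b}
  A→C b: FOLLOW(C) ⊇ FIRST(b) = {b}; new: +{b}
  S→C: FOLLOW(C) ⊇ FOLLOW(S) ⊇ {$}; new: +{$}
  S→c B: FOLLOW(B) ⊇ FOLLOW(S) ⊇ {$}; new: +{$}
  FOLLOW[S]={$}  FOLLOW[A]={b}  FOLLOW[B]={$}  FOLLOW[C]={$,b}
[2] (stable)
  FOLLOW[S]={$}  FOLLOW[A]={b}  FOLLOW[B]={$}  FOLLOW[C]={$,b}

FOLLOW(A) = ["b"]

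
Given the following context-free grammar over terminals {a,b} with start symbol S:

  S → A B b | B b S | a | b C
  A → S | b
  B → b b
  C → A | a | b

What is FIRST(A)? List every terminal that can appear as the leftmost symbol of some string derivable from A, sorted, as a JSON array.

FIRST iteration:
pass 1:
  A via A→b: +{b}
  B via B→b b: +{b}
  C via C→A: +{b}
  C via C→a: +{a}
  S via S→A B b: +{b}
  S via S→a: +{a}
  S: {a,b}  A: {b}  B: {b}  C: {a,b}
pass 2:
  A via A→S: +{a}
  S: {a,b}  A: {a,b}  B: {b}  C: {a,b}
pass 3: — fixpoint
  S: {a,b}  A: {a,b}  B: {b}  C: {a,b}

FIRST(A) = ["a", "b"]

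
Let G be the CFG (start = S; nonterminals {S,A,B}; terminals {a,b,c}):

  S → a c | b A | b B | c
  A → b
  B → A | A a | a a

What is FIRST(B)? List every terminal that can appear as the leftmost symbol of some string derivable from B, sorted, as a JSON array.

FIRST sets, iterate to fixpoint:
iter 1:
  A via A→b: +{b}
  B via B→A: +{b}
  B via B→a a: +{a}
  S via S→a c: +{a}
  S via S→b A: +{b}
  S via S→c: +{c}
  FIRST[S]={a,b,c}  FIRST[A]={b}  FIRST[B]={a,b}
iter 2: — fixpoint
  FIRST[S]={a,b,c}  FIRST[A]={b}  FIRST[B]={a,b}

FIRST(B) = ["a", "b"]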